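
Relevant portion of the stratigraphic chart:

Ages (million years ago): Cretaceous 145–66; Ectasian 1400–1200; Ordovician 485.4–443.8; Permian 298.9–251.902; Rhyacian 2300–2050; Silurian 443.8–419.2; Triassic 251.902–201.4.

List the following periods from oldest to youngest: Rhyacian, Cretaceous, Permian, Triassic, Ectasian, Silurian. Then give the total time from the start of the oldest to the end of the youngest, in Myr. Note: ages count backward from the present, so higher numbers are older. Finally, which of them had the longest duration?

From the excerpt: Rhyacian 2300–2050; Cretaceous 145–66; Permian 298.9–251.902; Triassic 251.902–201.4; Ectasian 1400–1200; Silurian 443.8–419.2 (Ma).
Larger Ma is earlier, so the oldest is Rhyacian and the youngest is Cretaceous; oldest to youngest: Rhyacian, Ectasian, Silurian, Permian, Triassic, Cretaceous.
Oldest start 2300 minus youngest end 66 gives 2234 Myr overall.
Individual lengths (start − end): Ectasian 200; Permian 46.998; Silurian 24.6; Triassic 50.502; Rhyacian 250; Cretaceous 79. The largest is Rhyacian at 250 Myr.

Rhyacian, Ectasian, Silurian, Permian, Triassic, Cretaceous; total span 2234 Myr; longest is Rhyacian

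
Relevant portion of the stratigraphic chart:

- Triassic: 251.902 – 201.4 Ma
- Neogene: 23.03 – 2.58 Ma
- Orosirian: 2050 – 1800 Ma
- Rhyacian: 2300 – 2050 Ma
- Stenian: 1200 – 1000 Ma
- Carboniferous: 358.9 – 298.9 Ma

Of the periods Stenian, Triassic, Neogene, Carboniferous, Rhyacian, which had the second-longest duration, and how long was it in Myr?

Durations: Stenian 200; Triassic 50.502; Neogene 20.45; Carboniferous 60; Rhyacian 250 Myr.
Sorted longest-first: Rhyacian (250), Stenian (200), Carboniferous (60), Triassic (50.502), Neogene (20.45).
The second longest is Stenian at 200 Myr.

Stenian, 200 million years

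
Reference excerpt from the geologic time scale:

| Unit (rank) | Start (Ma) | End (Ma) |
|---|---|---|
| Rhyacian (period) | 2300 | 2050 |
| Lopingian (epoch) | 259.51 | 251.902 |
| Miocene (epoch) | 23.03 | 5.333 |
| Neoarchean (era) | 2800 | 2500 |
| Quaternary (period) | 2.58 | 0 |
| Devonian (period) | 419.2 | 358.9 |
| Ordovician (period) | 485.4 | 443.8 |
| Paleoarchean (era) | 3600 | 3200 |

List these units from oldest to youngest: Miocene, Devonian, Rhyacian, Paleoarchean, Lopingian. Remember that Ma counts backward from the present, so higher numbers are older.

The oldest of these is Paleoarchean (starts 3600 Ma) and the youngest is Miocene (ends 5.333 Ma).
In between, by decreasing start age: Rhyacian (2300), Devonian (419.2), Lopingian (259.51).

Paleoarchean, Rhyacian, Devonian, Lopingian, Miocene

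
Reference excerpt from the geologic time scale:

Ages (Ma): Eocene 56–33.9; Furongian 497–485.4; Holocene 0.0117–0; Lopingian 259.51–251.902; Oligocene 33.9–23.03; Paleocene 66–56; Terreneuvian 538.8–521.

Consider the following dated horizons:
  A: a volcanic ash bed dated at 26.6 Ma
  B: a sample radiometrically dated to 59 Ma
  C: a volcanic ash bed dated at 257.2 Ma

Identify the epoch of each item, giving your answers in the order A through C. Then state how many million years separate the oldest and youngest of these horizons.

Match each age against the start–end ranges in the excerpt: A = 26.6 Ma → Oligocene (33.9–23.03); B = 59 Ma → Paleocene (66–56); C = 257.2 Ma → Lopingian (259.51–251.902).
The largest age is 257.2 Ma and the smallest is 26.6 Ma; their difference is 230.6 Myr.

A — Oligocene; B — Paleocene; C — Lopingian; span 230.6 million years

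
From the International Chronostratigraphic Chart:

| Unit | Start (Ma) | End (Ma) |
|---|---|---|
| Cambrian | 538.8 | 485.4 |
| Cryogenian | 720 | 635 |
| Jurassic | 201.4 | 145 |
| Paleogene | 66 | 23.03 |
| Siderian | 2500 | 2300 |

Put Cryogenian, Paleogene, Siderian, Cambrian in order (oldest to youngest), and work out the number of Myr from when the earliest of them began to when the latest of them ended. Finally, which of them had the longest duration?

Start ages (Ma): Siderian 2500, Cryogenian 720, Cambrian 538.8, Paleogene 66.
Ordered oldest to youngest: Siderian, Cryogenian, Cambrian, Paleogene.
Span = 2500 − 23.03 = 2476.97 Myr.
Durations: Paleogene 42.97, Siderian 200, Cryogenian 85, Cambrian 53.4 → longest is Siderian (200 Myr).

Siderian, Cryogenian, Cambrian, Paleogene; total span 2476.97 Myr; longest is Siderian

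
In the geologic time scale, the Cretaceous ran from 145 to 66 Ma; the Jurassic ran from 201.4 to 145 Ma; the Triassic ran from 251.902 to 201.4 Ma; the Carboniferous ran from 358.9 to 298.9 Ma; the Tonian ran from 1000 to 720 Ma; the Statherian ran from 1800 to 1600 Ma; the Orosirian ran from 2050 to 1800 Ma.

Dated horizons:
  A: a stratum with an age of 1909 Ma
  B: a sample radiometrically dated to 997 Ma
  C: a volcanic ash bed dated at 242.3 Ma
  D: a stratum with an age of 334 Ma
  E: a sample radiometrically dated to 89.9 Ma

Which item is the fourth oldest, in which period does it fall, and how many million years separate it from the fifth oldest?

C, in the Triassic; 152.4 million years to E

Sorted oldest-first by Ma: A (1909), B (997), D (334), C (242.3), E (89.9).
The fourth oldest is C at 242.3 Ma, which lies in 251.902–201.4 Ma: the Triassic.
The fifth oldest is E at 89.9 Ma; separation = |242.3 − 89.9| = 152.4 Myr.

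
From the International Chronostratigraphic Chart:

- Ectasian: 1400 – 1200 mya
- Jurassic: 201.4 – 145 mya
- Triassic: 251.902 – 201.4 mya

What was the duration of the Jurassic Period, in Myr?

201.4 − 145 = 56.4 million years.

56.4 million years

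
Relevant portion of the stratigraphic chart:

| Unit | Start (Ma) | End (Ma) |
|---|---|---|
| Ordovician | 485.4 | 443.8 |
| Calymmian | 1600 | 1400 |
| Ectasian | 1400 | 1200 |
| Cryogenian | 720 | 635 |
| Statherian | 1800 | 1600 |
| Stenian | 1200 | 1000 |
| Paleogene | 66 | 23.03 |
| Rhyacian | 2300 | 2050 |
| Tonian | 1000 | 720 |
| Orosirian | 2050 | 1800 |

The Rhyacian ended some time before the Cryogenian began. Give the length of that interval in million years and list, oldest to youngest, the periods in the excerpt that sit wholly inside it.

End of Rhyacian = 2050 Ma; start of Cryogenian = 720 Ma.
Gap = 2050 − 720 = 1330 Myr.
Periods wholly inside 2050–720 Ma: Orosirian (2050–1800), Statherian (1800–1600), Calymmian (1600–1400), Ectasian (1400–1200), Stenian (1200–1000), Tonian (1000–720).

1330 million years; Orosirian, Statherian, Calymmian, Ectasian, Stenian, Tonian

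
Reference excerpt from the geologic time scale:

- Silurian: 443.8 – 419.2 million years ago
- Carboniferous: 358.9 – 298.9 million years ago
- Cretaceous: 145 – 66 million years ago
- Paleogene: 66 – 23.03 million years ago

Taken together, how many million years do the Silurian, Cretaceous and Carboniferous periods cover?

163.6 million years

Each duration: Silurian = 24.6; Cretaceous = 79; Carboniferous = 60.
Sum: 24.6 + 79 + 60 = 163.6 Myr.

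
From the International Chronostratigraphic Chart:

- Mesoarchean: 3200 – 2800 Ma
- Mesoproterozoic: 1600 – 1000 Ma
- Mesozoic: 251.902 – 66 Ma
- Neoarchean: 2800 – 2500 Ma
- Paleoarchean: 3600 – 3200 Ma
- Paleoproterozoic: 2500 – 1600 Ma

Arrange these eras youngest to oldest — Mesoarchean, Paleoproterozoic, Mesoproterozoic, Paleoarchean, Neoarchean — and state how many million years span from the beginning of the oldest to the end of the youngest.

Mesoproterozoic, Paleoproterozoic, Neoarchean, Mesoarchean, Paleoarchean; total span 2600 Myr

From the excerpt: Mesoarchean 3200–2800; Paleoproterozoic 2500–1600; Mesoproterozoic 1600–1000; Paleoarchean 3600–3200; Neoarchean 2800–2500 (Ma).
Larger Ma is earlier, so the oldest is Paleoarchean and the youngest is Mesoproterozoic; youngest to oldest: Mesoproterozoic, Paleoproterozoic, Neoarchean, Mesoarchean, Paleoarchean.
Oldest start 3600 minus youngest end 1000 gives 2600 Myr overall.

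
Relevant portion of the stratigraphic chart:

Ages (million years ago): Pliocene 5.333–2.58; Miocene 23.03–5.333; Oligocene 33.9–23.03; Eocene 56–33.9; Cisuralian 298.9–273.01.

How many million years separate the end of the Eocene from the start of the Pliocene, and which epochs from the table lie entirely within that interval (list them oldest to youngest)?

The Eocene closes at 33.9 Ma and the Pliocene opens at 5.333 Ma, so the interval is 33.9 − 5.333 = 28.567 Myr.
An epoch fits inside if it starts at or after 33.9 Ma and ends at or before 5.333 Ma; oldest first that gives Oligocene, Miocene.

28.567 million years; Oligocene, Miocene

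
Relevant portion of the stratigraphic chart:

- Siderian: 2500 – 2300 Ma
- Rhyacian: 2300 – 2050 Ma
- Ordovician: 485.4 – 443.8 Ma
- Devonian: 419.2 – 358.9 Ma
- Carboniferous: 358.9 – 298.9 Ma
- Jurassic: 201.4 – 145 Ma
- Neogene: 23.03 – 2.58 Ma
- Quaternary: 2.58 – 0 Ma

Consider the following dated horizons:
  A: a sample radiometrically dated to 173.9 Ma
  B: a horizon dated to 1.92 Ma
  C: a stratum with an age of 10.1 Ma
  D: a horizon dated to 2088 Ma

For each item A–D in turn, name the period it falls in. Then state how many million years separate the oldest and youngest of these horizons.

A — Jurassic; B — Quaternary; C — Neogene; D — Rhyacian; span 2086.08 million years

A: 173.9 Ma lies in 201.4–145 Ma, so Jurassic.
B: 1.92 Ma lies in 2.58–0 Ma, so Quaternary.
C: 10.1 Ma lies in 23.03–2.58 Ma, so Neogene.
D: 2088 Ma lies in 2300–2050 Ma, so Rhyacian.
Oldest = 2088 Ma, youngest = 1.92 Ma → span 2086.08 Myr.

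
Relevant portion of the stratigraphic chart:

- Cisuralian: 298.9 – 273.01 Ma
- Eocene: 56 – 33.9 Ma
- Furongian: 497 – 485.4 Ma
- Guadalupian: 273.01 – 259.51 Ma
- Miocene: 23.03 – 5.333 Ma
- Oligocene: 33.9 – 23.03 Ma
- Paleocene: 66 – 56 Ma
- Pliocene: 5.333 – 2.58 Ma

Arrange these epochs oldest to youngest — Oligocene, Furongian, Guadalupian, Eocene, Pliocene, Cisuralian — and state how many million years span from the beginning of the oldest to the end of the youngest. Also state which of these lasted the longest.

From the excerpt: Oligocene 33.9–23.03; Furongian 497–485.4; Guadalupian 273.01–259.51; Eocene 56–33.9; Pliocene 5.333–2.58; Cisuralian 298.9–273.01 (Ma).
Larger Ma is earlier, so the oldest is Furongian and the youngest is Pliocene; oldest to youngest: Furongian, Cisuralian, Guadalupian, Eocene, Oligocene, Pliocene.
Oldest start 497 minus youngest end 2.58 gives 494.42 Myr overall.
Individual lengths (start − end): Guadalupian 13.5; Oligocene 10.87; Pliocene 2.753; Furongian 11.6; Eocene 22.1; Cisuralian 25.89. The largest is Cisuralian at 25.89 Myr.

Furongian, Cisuralian, Guadalupian, Eocene, Oligocene, Pliocene; total span 494.42 Myr; longest is Cisuralian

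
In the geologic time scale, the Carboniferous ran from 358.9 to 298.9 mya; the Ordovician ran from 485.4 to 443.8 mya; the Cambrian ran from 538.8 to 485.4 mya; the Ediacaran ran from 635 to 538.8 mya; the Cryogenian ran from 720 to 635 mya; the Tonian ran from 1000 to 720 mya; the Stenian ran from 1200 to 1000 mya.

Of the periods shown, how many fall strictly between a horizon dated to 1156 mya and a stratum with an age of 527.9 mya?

3

The older date is 1156 Ma and the younger is 527.9 Ma.
Periods with start < 1156 and end > 527.9 Ma: Tonian (1000–720), Cryogenian (720–635), Ediacaran (635–538.8).
That is 3 complete periods.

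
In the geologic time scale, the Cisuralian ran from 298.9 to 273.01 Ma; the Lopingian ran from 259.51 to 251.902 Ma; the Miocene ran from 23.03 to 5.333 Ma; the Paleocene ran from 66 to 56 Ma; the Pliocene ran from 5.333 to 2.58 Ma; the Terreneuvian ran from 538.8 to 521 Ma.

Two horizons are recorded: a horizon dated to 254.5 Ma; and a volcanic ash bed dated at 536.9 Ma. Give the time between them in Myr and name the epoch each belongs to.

282.4 million years apart; the first in the Lopingian, the second in the Terreneuvian

Elapsed time: 536.9 − 254.5 = 282.4 Myr.
254.5 Ma lies within 259.51–251.902 Ma: Lopingian.
536.9 Ma lies within 538.8–521 Ma: Terreneuvian.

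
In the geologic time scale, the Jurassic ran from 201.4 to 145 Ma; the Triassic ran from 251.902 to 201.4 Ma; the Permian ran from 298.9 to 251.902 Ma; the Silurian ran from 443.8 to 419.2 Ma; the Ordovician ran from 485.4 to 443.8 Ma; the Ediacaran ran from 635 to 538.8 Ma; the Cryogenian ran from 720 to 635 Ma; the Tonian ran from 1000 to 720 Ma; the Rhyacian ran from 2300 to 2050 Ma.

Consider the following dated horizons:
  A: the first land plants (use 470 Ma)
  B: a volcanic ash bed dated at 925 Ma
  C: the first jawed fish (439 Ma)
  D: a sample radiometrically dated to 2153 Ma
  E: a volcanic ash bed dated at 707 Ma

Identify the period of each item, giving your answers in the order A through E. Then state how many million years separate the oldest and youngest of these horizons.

A — Ordovician; B — Tonian; C — Silurian; D — Rhyacian; E — Cryogenian; span 1714 million years

Match each age against the start–end ranges in the excerpt: A = 470 Ma → Ordovician (485.4–443.8); B = 925 Ma → Tonian (1000–720); C = 439 Ma → Silurian (443.8–419.2); D = 2153 Ma → Rhyacian (2300–2050); E = 707 Ma → Cryogenian (720–635).
The largest age is 2153 Ma and the smallest is 439 Ma; their difference is 1714 Myr.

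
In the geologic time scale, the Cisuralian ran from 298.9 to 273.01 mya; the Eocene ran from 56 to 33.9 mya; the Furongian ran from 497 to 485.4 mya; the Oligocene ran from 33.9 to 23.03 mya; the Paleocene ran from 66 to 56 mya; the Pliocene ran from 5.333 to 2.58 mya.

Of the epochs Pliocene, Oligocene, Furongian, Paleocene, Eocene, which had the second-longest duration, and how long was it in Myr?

Start − end for each: Pliocene 5.333 − 2.58 = 2.753; Oligocene 33.9 − 23.03 = 10.87; Furongian 497 − 485.4 = 11.6; Paleocene 66 − 56 = 10; Eocene 56 − 33.9 = 22.1.
Ranking these from longest: Eocene > Furongian > Oligocene > Paleocene > Pliocene.
Position 2 in that ranking is Furongian, which lasted 11.6 Myr.

Furongian, 11.6 million years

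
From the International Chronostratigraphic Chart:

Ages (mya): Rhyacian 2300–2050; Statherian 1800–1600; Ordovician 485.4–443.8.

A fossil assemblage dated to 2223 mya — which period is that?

2223 Ma lies between 2300 and 2050 Ma, so it falls in the Rhyacian.

Rhyacian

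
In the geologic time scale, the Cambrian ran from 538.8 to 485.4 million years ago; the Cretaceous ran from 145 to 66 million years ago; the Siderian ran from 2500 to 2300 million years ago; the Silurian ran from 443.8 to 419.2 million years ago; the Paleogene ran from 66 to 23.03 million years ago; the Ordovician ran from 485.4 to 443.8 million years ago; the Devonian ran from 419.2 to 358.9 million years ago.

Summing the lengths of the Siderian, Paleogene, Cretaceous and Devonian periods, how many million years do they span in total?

382.27 million years

Each duration: Siderian = 200; Paleogene = 42.97; Cretaceous = 79; Devonian = 60.3.
Sum: 200 + 42.97 + 79 + 60.3 = 382.27 Myr.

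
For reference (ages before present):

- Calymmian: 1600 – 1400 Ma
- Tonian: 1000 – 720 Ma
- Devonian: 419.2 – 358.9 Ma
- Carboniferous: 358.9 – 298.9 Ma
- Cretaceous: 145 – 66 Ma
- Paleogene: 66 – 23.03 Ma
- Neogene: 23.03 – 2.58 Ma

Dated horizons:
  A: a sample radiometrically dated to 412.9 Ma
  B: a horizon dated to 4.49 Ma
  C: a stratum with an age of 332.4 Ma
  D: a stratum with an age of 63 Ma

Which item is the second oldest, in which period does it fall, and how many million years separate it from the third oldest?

Larger Ma means older, so oldest first: A 412.9 > C 332.4 > D 63 > B 4.49.
Counting 2 along gives C (332.4 Ma); the excerpt puts that inside the Carboniferous, 358.9–298.9 Ma.
Next in line is D (63 Ma), and 332.4 − 63 = 269.4 Myr.

C, in the Carboniferous; 269.4 million years to D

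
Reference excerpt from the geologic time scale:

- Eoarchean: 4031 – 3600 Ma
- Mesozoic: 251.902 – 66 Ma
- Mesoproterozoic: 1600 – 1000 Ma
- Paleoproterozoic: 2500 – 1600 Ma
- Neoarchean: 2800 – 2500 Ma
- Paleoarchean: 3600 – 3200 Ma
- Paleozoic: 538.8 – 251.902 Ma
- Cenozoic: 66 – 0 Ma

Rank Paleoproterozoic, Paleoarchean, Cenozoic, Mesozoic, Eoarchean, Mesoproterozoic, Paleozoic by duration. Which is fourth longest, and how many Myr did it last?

Start − end for each: Paleoproterozoic 2500 − 1600 = 900; Paleoarchean 3600 − 3200 = 400; Cenozoic 66 − 0 = 66; Mesozoic 251.902 − 66 = 185.902; Eoarchean 4031 − 3600 = 431; Mesoproterozoic 1600 − 1000 = 600; Paleozoic 538.8 − 251.902 = 286.898.
Ranking these from longest: Paleoproterozoic > Mesoproterozoic > Eoarchean > Paleoarchean > Paleozoic > Mesozoic > Cenozoic.
Position 4 in that ranking is Paleoarchean, which lasted 400 Myr.

Paleoarchean, 400 million years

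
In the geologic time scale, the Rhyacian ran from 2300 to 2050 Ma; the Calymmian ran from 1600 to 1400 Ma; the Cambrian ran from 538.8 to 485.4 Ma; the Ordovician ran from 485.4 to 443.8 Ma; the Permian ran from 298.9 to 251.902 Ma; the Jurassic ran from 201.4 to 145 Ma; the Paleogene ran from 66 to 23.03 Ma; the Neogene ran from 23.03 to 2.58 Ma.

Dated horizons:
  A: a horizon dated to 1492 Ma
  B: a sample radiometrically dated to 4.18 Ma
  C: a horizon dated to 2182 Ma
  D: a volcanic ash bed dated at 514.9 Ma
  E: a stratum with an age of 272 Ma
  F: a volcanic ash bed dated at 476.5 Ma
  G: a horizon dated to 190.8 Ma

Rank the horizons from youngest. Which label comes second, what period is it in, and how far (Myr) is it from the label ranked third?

G, in the Jurassic; 81.2 million years to E

Smaller Ma means younger, so youngest first: B 4.18 < G 190.8 < E 272 < F 476.5 < D 514.9 < A 1492 < C 2182.
Counting 2 along gives G (190.8 Ma); the excerpt puts that inside the Jurassic, 201.4–145 Ma.
Next in line is E (272 Ma), and 272 − 190.8 = 81.2 Myr.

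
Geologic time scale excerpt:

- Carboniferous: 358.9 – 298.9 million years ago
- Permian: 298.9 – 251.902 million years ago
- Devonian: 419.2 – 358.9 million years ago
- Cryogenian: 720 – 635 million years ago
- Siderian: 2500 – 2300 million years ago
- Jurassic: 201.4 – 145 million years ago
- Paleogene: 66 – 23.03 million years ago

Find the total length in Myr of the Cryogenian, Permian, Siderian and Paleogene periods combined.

374.968 million years

Each duration: Cryogenian = 85; Permian = 46.998; Siderian = 200; Paleogene = 42.97.
Sum: 85 + 46.998 + 200 + 42.97 = 374.968 Myr.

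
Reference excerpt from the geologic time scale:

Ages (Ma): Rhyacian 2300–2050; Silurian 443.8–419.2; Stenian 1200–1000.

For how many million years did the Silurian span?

443.8 − 419.2 = 24.6 million years.

24.6 million years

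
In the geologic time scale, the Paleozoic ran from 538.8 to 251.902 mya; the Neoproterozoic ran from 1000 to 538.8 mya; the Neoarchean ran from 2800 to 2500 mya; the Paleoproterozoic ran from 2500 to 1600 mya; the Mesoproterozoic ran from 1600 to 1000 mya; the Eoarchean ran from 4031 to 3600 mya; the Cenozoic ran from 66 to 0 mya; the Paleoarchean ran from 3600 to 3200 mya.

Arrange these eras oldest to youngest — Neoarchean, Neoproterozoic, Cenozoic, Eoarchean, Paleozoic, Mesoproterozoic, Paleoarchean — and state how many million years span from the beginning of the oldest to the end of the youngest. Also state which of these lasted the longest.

Eoarchean → Paleoarchean → Neoarchean → Mesoproterozoic → Neoproterozoic → Paleozoic → Cenozoic; total span 4031 Myr; longest is Mesoproterozoic

Start ages (Ma): Eoarchean 4031, Paleoarchean 3600, Neoarchean 2800, Mesoproterozoic 1600, Neoproterozoic 1000, Paleozoic 538.8, Cenozoic 66.
Ordered oldest to youngest: Eoarchean, Paleoarchean, Neoarchean, Mesoproterozoic, Neoproterozoic, Paleozoic, Cenozoic.
Span = 4031 − 0 = 4031 Myr.
Durations: Cenozoic 66, Paleozoic 286.898, Neoproterozoic 461.2, Mesoproterozoic 600, Neoarchean 300, Paleoarchean 400, Eoarchean 431 → longest is Mesoproterozoic (600 Myr).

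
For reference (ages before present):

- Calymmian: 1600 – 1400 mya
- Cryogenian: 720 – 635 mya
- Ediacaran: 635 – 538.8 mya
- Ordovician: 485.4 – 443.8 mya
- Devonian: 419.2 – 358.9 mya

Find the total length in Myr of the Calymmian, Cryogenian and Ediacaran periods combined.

381.2 million years

Duration is start − end for each: (1600 − 1400) + (720 − 635) + (635 − 538.8).
That is 200 + 85 + 96.2, which totals 381.2 million years.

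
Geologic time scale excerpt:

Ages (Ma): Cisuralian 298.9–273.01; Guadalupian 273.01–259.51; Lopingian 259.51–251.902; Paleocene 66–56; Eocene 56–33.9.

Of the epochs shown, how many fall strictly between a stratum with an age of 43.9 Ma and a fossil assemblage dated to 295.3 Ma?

3

The older date is 295.3 Ma and the younger is 43.9 Ma.
Epochs with start < 295.3 and end > 43.9 Ma: Guadalupian (273.01–259.51), Lopingian (259.51–251.902), Paleocene (66–56).
That is 3 complete epochs.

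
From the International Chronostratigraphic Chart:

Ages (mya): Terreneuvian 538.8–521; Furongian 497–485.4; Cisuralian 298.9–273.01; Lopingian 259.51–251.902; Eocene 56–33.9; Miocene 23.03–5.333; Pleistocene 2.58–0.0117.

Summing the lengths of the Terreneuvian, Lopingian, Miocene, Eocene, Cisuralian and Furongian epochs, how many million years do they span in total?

102.695 million years

Duration is start − end for each: (538.8 − 521) + (259.51 − 251.902) + (23.03 − 5.333) + (56 − 33.9) + (298.9 − 273.01) + (497 − 485.4).
That is 17.8 + 7.608 + 17.697 + 22.1 + 25.89 + 11.6, which totals 102.695 million years.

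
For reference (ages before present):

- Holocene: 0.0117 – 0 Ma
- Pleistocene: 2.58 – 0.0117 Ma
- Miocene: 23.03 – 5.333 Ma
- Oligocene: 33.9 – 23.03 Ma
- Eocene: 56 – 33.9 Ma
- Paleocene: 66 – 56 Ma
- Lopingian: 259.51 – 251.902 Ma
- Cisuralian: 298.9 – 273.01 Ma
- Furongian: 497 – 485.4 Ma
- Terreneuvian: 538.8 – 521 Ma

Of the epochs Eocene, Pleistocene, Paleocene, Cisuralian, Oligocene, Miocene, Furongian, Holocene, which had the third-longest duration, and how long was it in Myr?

Miocene, 17.697 million years

Durations: Eocene 22.1; Pleistocene 2.5683; Paleocene 10; Cisuralian 25.89; Oligocene 10.87; Miocene 17.697; Furongian 11.6; Holocene 0.0117 Myr.
Sorted longest-first: Cisuralian (25.89), Eocene (22.1), Miocene (17.697), Furongian (11.6), Oligocene (10.87), Paleocene (10), Pleistocene (2.5683), Holocene (0.0117).
The third longest is Miocene at 17.697 Myr.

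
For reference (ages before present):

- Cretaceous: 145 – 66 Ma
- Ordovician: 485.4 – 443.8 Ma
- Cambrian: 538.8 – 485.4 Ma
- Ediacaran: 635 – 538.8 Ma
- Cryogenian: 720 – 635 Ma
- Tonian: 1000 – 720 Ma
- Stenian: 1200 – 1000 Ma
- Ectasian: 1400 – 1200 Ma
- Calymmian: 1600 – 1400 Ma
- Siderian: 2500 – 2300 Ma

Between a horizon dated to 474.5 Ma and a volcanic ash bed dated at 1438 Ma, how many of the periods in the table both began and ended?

6

1438 Ma sits inside the Calymmian (1600–1400) and 474.5 Ma inside the Ordovician (485.4–443.8); neither of those is wholly between the two dates.
The listed periods lying completely between them are Ectasian, Stenian, Tonian, Cryogenian, Ediacaran, Cambrian — 6 in all.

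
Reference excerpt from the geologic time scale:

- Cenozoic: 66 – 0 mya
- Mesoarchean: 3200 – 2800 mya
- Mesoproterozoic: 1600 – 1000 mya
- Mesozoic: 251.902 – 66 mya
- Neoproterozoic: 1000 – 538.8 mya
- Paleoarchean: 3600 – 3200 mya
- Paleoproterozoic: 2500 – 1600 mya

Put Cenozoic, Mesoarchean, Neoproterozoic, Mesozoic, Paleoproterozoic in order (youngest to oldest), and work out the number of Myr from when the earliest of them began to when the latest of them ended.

Cenozoic, Mesozoic, Neoproterozoic, Paleoproterozoic, Mesoarchean; total span 3200 Myr

Start ages (Ma): Mesoarchean 3200, Paleoproterozoic 2500, Neoproterozoic 1000, Mesozoic 251.902, Cenozoic 66.
Ordered youngest to oldest: Cenozoic, Mesozoic, Neoproterozoic, Paleoproterozoic, Mesoarchean.
Span = 3200 − 0 = 3200 Myr.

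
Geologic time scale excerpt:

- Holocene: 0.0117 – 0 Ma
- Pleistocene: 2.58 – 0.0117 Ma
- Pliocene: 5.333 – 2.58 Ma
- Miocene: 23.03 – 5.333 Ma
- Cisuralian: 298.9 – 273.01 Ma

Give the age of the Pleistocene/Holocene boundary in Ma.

The Pleistocene ends and the Holocene begins at 0.0117 Ma.

0.0117 Ma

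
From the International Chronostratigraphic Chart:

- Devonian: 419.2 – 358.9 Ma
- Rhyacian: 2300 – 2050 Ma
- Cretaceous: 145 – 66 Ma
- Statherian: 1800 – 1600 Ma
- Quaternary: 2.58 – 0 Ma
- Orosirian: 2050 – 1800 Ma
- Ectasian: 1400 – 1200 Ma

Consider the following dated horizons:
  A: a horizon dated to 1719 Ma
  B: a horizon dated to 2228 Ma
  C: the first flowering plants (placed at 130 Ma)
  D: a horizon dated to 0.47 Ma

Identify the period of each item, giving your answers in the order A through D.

A — Statherian; B — Rhyacian; C — Cretaceous; D — Quaternary

A: 1719 Ma lies in 1800–1600 Ma, so Statherian.
B: 2228 Ma lies in 2300–2050 Ma, so Rhyacian.
C: 130 Ma lies in 145–66 Ma, so Cretaceous.
D: 0.47 Ma lies in 2.58–0 Ma, so Quaternary.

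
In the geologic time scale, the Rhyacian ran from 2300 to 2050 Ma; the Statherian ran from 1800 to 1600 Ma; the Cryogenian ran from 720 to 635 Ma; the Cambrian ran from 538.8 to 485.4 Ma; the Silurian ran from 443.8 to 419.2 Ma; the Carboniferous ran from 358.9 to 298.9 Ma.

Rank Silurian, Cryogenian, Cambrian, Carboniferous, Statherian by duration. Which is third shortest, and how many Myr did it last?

Durations: Silurian 24.6; Cryogenian 85; Cambrian 53.4; Carboniferous 60; Statherian 200 Myr.
Sorted shortest-first: Silurian (24.6), Cambrian (53.4), Carboniferous (60), Cryogenian (85), Statherian (200).
The third shortest is Carboniferous at 60 Myr.

Carboniferous, 60 million years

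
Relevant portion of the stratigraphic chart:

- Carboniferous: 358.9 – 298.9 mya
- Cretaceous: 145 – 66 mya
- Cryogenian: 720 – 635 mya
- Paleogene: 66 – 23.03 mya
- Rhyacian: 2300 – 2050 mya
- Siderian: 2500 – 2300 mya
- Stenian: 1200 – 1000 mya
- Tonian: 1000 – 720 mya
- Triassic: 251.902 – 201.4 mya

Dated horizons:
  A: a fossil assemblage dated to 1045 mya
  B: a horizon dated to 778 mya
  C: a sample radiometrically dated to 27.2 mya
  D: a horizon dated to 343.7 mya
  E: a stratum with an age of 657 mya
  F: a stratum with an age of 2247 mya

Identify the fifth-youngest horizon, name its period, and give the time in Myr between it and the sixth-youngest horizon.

Sorted youngest-first by Ma: C (27.2), D (343.7), E (657), B (778), A (1045), F (2247).
The fifth youngest is A at 1045 Ma, which lies in 1200–1000 Ma: the Stenian.
The sixth youngest is F at 2247 Ma; separation = |1045 − 2247| = 1202 Myr.

A, in the Stenian; 1202 million years to F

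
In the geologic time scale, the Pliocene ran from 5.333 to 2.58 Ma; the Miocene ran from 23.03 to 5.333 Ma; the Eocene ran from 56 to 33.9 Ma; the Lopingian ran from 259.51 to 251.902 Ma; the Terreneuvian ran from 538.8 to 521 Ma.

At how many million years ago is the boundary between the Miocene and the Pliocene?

5.333 Ma

The Miocene ends and the Pliocene begins at 5.333 Ma.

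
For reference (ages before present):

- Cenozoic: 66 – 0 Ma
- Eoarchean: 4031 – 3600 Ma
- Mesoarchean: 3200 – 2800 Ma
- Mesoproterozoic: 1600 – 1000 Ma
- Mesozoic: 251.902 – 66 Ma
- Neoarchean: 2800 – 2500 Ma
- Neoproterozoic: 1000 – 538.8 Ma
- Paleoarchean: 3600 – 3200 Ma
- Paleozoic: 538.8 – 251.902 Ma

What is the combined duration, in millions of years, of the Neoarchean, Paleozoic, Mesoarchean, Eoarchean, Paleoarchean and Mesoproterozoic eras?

2417.898 million years

Each duration: Neoarchean = 300; Paleozoic = 286.898; Mesoarchean = 400; Eoarchean = 431; Paleoarchean = 400; Mesoproterozoic = 600.
Sum: 300 + 286.898 + 400 + 431 + 400 + 600 = 2417.898 Myr.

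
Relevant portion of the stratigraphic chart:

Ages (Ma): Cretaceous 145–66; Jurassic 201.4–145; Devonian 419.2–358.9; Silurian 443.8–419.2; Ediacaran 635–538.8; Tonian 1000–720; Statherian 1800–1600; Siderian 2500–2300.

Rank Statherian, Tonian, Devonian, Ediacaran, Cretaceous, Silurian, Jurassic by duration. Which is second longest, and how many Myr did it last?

Start − end for each: Statherian 1800 − 1600 = 200; Tonian 1000 − 720 = 280; Devonian 419.2 − 358.9 = 60.3; Ediacaran 635 − 538.8 = 96.2; Cretaceous 145 − 66 = 79; Silurian 443.8 − 419.2 = 24.6; Jurassic 201.4 − 145 = 56.4.
Ranking these from longest: Tonian > Statherian > Ediacaran > Cretaceous > Devonian > Jurassic > Silurian.
Position 2 in that ranking is Statherian, which lasted 200 Myr.

Statherian, 200 million years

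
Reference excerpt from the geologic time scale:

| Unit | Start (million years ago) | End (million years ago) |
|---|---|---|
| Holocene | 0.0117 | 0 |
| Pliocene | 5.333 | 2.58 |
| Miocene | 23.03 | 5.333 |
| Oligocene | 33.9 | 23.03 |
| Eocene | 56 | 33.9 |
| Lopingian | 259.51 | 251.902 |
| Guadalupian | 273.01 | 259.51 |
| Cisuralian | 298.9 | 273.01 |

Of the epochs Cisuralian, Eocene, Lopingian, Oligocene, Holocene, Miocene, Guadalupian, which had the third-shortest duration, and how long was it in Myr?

Oligocene, 10.87 million years

Durations: Cisuralian 25.89; Eocene 22.1; Lopingian 7.608; Oligocene 10.87; Holocene 0.0117; Miocene 17.697; Guadalupian 13.5 Myr.
Sorted shortest-first: Holocene (0.0117), Lopingian (7.608), Oligocene (10.87), Guadalupian (13.5), Miocene (17.697), Eocene (22.1), Cisuralian (25.89).
The third shortest is Oligocene at 10.87 Myr.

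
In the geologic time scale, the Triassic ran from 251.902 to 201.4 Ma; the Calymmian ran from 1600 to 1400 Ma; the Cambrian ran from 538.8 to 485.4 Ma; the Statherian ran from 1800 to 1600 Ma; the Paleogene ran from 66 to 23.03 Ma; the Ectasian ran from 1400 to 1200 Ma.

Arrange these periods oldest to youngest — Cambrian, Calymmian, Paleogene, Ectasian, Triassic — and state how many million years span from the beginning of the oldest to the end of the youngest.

Calymmian, Ectasian, Cambrian, Triassic, Paleogene; total span 1576.97 Myr

Start ages (Ma): Calymmian 1600, Ectasian 1400, Cambrian 538.8, Triassic 251.902, Paleogene 66.
Ordered oldest to youngest: Calymmian, Ectasian, Cambrian, Triassic, Paleogene.
Span = 1600 − 23.03 = 1576.97 Myr.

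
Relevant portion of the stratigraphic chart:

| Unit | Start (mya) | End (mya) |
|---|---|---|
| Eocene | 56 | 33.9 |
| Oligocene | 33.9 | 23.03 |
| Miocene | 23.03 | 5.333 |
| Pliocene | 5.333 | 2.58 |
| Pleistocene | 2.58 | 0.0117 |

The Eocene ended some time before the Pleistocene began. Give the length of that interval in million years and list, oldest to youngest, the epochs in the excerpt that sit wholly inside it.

31.32 million years; Oligocene, Miocene, Pliocene

The Eocene closes at 33.9 Ma and the Pleistocene opens at 2.58 Ma, so the interval is 33.9 − 2.58 = 31.32 Myr.
An epoch fits inside if it starts at or after 33.9 Ma and ends at or before 2.58 Ma; oldest first that gives Oligocene, Miocene, Pliocene.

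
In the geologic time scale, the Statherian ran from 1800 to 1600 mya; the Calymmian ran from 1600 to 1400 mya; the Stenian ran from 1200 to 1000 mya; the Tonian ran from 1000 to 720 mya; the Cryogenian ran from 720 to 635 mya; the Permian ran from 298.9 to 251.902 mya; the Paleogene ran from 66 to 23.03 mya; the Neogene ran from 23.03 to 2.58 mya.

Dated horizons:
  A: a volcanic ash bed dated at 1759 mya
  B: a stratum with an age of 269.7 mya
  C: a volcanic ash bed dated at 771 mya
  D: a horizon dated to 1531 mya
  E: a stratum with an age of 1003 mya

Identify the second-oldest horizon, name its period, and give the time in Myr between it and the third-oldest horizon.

D, in the Calymmian; 528 million years to E

Sorted oldest-first by Ma: A (1759), D (1531), E (1003), C (771), B (269.7).
The second oldest is D at 1531 Ma, which lies in 1600–1400 Ma: the Calymmian.
The third oldest is E at 1003 Ma; separation = |1531 − 1003| = 528 Myr.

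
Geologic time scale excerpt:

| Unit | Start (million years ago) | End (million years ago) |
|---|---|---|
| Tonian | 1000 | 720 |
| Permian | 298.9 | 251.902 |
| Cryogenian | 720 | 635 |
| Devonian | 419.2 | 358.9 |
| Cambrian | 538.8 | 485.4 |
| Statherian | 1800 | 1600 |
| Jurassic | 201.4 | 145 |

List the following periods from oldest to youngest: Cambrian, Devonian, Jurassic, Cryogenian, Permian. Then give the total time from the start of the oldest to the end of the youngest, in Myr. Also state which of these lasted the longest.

From the excerpt: Cambrian 538.8–485.4; Devonian 419.2–358.9; Jurassic 201.4–145; Cryogenian 720–635; Permian 298.9–251.902 (Ma).
Larger Ma is earlier, so the oldest is Cryogenian and the youngest is Jurassic; oldest to youngest: Cryogenian, Cambrian, Devonian, Permian, Jurassic.
Oldest start 720 minus youngest end 145 gives 575 Myr overall.
Individual lengths (start − end): Jurassic 56.4; Devonian 60.3; Cryogenian 85; Cambrian 53.4; Permian 46.998. The largest is Cryogenian at 85 Myr.

Cryogenian, Cambrian, Devonian, Permian, Jurassic; total span 575 Myr; longest is Cryogenian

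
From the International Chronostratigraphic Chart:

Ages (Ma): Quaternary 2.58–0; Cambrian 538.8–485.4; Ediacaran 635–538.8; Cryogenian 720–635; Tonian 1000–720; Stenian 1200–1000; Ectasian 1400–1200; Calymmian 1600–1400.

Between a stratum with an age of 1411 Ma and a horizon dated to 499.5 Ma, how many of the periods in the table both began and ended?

The older date is 1411 Ma and the younger is 499.5 Ma.
Periods with start < 1411 and end > 499.5 Ma: Ectasian (1400–1200), Stenian (1200–1000), Tonian (1000–720), Cryogenian (720–635), Ediacaran (635–538.8).
That is 5 complete periods.

5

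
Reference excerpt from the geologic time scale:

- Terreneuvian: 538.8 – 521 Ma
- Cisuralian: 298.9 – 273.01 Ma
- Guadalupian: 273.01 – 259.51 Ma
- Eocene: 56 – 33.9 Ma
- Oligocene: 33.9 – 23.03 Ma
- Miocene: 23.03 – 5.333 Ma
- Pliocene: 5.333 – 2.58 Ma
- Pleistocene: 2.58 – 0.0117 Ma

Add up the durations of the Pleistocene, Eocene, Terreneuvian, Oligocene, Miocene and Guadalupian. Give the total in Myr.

84.5353 million years

Duration is start − end for each: (2.58 − 0.0117) + (56 − 33.9) + (538.8 − 521) + (33.9 − 23.03) + (23.03 − 5.333) + (273.01 − 259.51).
That is 2.5683 + 22.1 + 17.8 + 10.87 + 17.697 + 13.5, which totals 84.5353 million years.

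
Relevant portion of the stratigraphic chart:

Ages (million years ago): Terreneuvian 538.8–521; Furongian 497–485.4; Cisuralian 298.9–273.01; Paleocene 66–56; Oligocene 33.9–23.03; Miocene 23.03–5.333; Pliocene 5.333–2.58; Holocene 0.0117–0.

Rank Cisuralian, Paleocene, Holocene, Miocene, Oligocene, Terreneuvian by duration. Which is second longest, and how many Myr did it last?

Terreneuvian, 17.8 million years

Durations: Cisuralian 25.89; Paleocene 10; Holocene 0.0117; Miocene 17.697; Oligocene 10.87; Terreneuvian 17.8 Myr.
Sorted longest-first: Cisuralian (25.89), Terreneuvian (17.8), Miocene (17.697), Oligocene (10.87), Paleocene (10), Holocene (0.0117).
The second longest is Terreneuvian at 17.8 Myr.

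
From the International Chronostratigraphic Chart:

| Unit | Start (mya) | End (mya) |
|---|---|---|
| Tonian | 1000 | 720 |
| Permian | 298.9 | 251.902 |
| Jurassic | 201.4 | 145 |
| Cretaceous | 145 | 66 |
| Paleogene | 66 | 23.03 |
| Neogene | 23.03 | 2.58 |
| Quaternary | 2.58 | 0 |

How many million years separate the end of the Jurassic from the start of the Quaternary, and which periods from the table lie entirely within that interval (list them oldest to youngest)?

End of Jurassic = 145 Ma; start of Quaternary = 2.58 Ma.
Gap = 145 − 2.58 = 142.42 Myr.
Periods wholly inside 145–2.58 Ma: Cretaceous (145–66), Paleogene (66–23.03), Neogene (23.03–2.58).

142.42 million years; Cretaceous, Paleogene, Neogene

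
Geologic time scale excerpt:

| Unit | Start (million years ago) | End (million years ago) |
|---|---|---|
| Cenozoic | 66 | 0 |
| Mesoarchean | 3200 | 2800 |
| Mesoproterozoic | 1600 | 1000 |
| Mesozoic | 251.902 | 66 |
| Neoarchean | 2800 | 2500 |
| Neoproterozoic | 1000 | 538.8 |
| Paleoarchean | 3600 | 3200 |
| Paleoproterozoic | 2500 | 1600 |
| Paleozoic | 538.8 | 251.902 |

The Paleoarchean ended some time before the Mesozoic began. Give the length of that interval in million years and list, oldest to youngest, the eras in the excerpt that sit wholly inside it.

2948.098 million years; Mesoarchean, Neoarchean, Paleoproterozoic, Mesoproterozoic, Neoproterozoic, Paleozoic

The Paleoarchean closes at 3200 Ma and the Mesozoic opens at 251.902 Ma, so the interval is 3200 − 251.902 = 2948.098 Myr.
An era fits inside if it starts at or after 3200 Ma and ends at or before 251.902 Ma; oldest first that gives Mesoarchean, Neoarchean, Paleoproterozoic, Mesoproterozoic, Neoproterozoic, Paleozoic.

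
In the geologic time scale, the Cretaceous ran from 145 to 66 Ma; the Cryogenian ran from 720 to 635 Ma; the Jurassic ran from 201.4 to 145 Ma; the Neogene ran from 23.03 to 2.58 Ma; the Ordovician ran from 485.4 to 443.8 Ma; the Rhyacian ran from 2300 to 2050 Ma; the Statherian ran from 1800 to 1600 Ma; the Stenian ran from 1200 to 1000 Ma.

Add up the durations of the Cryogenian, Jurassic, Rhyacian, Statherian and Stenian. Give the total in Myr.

Duration is start − end for each: (720 − 635) + (201.4 − 145) + (2300 − 2050) + (1800 − 1600) + (1200 − 1000).
That is 85 + 56.4 + 250 + 200 + 200, which totals 791.4 million years.

791.4 million years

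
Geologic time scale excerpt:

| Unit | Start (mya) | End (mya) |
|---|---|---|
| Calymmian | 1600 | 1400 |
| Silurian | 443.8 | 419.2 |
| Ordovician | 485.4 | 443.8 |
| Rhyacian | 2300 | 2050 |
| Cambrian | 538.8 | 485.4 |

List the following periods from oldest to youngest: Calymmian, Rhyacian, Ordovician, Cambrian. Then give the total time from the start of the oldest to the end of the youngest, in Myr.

From the excerpt: Calymmian 1600–1400; Rhyacian 2300–2050; Ordovician 485.4–443.8; Cambrian 538.8–485.4 (Ma).
Larger Ma is earlier, so the oldest is Rhyacian and the youngest is Ordovician; oldest to youngest: Rhyacian, Calymmian, Cambrian, Ordovician.
Oldest start 2300 minus youngest end 443.8 gives 1856.2 Myr overall.

Rhyacian, Calymmian, Cambrian, Ordovician; total span 1856.2 Myr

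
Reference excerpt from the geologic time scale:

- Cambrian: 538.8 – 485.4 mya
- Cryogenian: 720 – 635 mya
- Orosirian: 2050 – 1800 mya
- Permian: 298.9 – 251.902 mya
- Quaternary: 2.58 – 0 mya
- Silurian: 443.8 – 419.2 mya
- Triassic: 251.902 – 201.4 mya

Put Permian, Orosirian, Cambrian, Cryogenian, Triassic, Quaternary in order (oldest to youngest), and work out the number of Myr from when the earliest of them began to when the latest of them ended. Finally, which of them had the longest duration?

From the excerpt: Permian 298.9–251.902; Orosirian 2050–1800; Cambrian 538.8–485.4; Cryogenian 720–635; Triassic 251.902–201.4; Quaternary 2.58–0 (Ma).
Larger Ma is earlier, so the oldest is Orosirian and the youngest is Quaternary; oldest to youngest: Orosirian, Cryogenian, Cambrian, Permian, Triassic, Quaternary.
Oldest start 2050 minus youngest end 0 gives 2050 Myr overall.
Individual lengths (start − end): Orosirian 250; Triassic 50.502; Quaternary 2.58; Cryogenian 85; Permian 46.998; Cambrian 53.4. The largest is Orosirian at 250 Myr.

Orosirian → Cryogenian → Cambrian → Permian → Triassic → Quaternary; total span 2050 Myr; longest is Orosirian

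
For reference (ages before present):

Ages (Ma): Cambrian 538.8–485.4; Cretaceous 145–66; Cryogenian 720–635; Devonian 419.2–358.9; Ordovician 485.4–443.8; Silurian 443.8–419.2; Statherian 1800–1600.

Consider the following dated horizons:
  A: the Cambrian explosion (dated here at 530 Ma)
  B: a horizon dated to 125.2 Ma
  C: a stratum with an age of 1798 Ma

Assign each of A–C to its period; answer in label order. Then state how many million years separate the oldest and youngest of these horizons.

A: 530 Ma lies in 538.8–485.4 Ma, so Cambrian.
B: 125.2 Ma lies in 145–66 Ma, so Cretaceous.
C: 1798 Ma lies in 1800–1600 Ma, so Statherian.
Oldest = 1798 Ma, youngest = 125.2 Ma → span 1672.8 Myr.

A — Cambrian; B — Cretaceous; C — Statherian; span 1672.8 million years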